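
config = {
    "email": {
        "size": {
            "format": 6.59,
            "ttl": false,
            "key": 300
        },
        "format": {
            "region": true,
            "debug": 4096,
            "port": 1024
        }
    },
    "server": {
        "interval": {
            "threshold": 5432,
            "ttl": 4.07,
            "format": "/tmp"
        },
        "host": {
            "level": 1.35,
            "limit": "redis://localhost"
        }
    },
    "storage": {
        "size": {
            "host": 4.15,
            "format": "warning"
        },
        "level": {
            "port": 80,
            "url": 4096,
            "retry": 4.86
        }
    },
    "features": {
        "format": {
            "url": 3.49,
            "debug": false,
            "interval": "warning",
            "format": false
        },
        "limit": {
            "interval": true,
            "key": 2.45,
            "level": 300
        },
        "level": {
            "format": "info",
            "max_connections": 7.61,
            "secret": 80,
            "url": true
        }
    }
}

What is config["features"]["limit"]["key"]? 2.45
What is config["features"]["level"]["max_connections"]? 7.61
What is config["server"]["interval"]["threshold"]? 5432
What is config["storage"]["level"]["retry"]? 4.86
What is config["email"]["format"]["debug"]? 4096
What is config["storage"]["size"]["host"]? 4.15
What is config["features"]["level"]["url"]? True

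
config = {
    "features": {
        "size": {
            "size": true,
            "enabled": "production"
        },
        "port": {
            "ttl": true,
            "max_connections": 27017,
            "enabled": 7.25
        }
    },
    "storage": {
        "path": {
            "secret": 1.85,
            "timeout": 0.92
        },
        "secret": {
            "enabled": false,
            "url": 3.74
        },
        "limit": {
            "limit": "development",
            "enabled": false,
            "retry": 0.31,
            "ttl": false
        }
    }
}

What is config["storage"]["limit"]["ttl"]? False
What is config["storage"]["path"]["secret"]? 1.85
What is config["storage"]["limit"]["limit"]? "development"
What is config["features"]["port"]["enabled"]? 7.25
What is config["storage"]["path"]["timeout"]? 0.92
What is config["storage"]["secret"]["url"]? 3.74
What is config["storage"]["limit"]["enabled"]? False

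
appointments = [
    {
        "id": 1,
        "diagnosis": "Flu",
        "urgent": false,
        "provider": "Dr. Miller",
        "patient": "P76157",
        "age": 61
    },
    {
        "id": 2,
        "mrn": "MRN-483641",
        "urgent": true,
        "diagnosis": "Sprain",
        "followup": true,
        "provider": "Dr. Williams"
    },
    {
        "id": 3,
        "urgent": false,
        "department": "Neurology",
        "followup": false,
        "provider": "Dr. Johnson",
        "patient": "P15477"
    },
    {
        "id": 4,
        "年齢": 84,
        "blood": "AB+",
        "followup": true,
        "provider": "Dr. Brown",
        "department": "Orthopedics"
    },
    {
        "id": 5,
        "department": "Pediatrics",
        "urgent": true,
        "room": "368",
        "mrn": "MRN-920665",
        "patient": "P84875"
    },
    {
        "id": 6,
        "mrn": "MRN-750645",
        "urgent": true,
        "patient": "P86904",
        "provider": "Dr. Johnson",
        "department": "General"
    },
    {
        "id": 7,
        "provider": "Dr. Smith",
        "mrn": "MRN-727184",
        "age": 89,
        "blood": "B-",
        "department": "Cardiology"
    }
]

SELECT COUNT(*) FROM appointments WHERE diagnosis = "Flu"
1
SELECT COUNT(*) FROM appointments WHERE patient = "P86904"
1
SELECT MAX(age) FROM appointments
89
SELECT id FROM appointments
[1, 2, 3, 4, 5, 6, 7]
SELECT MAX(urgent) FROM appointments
True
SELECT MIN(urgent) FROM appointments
False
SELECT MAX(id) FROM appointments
7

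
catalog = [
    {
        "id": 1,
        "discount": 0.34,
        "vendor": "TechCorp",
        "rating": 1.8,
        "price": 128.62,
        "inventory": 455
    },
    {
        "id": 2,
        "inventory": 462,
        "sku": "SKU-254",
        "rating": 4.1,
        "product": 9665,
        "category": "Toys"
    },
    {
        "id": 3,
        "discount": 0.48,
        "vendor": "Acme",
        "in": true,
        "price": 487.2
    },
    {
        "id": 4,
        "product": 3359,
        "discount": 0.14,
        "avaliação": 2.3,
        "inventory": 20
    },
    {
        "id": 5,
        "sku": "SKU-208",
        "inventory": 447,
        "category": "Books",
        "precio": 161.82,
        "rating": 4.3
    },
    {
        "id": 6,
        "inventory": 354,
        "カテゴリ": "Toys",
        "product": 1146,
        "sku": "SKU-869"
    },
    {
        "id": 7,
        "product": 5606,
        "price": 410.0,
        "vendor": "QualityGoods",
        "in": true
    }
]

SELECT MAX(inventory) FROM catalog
462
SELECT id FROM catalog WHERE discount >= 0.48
[3]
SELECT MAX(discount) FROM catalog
0.48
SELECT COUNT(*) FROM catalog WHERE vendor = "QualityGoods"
1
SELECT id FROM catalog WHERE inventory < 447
[4, 6]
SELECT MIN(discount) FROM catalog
0.14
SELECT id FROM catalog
[1, 2, 3, 4, 5, 6, 7]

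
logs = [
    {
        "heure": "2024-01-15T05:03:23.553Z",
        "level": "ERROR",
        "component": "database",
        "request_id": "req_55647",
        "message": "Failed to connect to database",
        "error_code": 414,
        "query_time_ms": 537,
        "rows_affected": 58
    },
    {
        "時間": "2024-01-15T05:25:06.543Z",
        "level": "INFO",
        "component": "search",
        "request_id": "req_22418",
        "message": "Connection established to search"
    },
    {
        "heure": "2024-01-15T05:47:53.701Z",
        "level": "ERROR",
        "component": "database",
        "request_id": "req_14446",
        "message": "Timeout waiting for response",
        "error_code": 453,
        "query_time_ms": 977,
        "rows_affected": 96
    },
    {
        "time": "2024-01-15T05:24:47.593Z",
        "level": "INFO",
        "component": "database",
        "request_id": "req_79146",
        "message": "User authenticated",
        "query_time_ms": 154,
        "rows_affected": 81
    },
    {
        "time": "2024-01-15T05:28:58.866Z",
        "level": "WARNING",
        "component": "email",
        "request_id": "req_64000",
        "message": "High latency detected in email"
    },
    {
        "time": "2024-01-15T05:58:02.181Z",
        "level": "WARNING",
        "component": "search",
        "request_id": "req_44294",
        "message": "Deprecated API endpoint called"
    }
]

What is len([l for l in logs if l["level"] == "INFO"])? 2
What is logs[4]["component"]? "email"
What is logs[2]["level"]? "ERROR"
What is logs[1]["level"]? "INFO"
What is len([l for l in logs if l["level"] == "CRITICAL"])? 0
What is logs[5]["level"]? "WARNING"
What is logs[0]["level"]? "ERROR"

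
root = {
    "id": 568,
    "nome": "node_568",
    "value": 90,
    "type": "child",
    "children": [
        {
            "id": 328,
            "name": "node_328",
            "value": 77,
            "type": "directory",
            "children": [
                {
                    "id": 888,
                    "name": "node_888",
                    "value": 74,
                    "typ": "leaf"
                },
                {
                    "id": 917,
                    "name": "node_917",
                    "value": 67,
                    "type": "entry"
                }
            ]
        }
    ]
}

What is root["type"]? "child"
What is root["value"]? 90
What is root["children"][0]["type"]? "directory"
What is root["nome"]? "node_568"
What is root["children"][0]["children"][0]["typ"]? "leaf"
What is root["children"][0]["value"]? 77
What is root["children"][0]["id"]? 328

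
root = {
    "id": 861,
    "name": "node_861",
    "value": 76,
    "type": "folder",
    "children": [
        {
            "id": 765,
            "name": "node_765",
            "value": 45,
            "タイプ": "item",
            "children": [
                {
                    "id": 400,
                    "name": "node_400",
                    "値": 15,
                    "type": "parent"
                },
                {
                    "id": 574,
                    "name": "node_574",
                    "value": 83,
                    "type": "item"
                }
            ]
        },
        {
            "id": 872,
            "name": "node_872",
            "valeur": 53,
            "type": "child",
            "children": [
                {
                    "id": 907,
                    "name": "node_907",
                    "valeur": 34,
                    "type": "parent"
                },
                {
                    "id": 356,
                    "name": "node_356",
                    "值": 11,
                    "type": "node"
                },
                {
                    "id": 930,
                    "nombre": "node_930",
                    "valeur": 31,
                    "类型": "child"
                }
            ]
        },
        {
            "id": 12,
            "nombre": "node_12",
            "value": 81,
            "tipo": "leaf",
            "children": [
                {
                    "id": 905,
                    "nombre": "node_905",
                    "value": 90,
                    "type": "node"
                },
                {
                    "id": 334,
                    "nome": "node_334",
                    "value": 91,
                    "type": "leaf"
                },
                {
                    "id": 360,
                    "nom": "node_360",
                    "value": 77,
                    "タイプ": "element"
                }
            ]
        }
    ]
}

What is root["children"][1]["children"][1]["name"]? "node_356"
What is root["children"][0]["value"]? 45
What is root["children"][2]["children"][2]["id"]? 360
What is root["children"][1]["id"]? 872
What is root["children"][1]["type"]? "child"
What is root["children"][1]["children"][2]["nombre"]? "node_930"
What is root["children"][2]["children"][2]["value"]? 77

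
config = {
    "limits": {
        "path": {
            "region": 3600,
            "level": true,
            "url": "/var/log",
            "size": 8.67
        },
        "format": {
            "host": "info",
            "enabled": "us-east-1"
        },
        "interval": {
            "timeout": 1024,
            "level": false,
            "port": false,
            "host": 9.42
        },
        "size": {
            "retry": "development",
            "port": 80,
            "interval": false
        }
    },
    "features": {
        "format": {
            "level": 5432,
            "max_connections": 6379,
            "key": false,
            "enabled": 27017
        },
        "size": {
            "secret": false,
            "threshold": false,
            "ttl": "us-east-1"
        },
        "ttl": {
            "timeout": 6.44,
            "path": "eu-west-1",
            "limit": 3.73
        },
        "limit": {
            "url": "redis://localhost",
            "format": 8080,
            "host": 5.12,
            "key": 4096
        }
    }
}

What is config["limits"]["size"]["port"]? 80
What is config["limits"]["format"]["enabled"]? "us-east-1"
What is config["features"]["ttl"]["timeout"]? 6.44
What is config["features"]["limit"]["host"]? 5.12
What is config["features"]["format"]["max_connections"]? 6379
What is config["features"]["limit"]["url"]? "redis://localhost"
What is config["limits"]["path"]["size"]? 8.67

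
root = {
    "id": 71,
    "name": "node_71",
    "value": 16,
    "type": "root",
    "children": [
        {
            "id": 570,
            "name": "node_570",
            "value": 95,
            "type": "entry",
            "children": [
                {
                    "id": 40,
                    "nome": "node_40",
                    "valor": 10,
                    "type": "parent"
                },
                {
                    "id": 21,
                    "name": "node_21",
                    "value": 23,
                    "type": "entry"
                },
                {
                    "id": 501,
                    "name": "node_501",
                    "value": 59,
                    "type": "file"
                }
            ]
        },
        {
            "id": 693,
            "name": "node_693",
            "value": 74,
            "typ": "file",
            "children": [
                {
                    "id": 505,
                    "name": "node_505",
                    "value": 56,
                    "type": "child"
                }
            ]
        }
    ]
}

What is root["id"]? 71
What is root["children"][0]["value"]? 95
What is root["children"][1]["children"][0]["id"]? 505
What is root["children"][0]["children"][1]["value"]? 23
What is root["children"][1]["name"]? "node_693"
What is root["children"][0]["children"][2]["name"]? "node_501"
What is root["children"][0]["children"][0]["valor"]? 10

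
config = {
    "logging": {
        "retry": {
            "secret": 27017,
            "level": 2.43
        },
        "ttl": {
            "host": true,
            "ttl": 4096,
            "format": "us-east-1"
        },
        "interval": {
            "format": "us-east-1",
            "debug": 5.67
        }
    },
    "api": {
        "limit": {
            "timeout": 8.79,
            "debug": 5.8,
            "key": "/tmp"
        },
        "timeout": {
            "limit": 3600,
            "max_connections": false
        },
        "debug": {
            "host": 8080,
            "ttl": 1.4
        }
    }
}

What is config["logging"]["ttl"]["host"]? True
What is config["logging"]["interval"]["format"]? "us-east-1"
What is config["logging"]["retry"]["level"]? 2.43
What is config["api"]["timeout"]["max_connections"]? False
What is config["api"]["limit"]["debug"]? 5.8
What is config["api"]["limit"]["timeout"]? 8.79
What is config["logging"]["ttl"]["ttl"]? 4096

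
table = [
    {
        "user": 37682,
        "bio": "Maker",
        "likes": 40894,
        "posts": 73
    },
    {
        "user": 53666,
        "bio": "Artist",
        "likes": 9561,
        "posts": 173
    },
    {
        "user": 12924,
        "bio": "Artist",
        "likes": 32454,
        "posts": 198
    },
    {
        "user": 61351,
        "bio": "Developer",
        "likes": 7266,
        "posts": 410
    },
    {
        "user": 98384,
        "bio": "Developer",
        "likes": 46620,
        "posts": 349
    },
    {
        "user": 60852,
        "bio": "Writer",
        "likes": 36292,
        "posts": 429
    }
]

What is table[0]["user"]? 37682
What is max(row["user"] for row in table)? 98384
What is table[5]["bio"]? "Writer"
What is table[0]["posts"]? 73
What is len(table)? 6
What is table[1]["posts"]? 173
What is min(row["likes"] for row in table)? 7266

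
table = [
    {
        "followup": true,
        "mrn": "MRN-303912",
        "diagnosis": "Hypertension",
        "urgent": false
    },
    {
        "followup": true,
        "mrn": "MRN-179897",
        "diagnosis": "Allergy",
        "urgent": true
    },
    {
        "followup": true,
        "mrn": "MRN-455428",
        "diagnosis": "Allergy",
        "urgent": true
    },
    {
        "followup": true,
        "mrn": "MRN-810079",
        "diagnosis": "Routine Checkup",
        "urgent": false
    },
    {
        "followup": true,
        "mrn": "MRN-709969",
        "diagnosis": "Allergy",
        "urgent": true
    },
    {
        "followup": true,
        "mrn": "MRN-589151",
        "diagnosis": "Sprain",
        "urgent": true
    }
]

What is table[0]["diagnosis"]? "Hypertension"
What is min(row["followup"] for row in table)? True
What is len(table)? 6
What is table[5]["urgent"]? True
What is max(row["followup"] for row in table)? True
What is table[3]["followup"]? True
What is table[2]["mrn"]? "MRN-455428"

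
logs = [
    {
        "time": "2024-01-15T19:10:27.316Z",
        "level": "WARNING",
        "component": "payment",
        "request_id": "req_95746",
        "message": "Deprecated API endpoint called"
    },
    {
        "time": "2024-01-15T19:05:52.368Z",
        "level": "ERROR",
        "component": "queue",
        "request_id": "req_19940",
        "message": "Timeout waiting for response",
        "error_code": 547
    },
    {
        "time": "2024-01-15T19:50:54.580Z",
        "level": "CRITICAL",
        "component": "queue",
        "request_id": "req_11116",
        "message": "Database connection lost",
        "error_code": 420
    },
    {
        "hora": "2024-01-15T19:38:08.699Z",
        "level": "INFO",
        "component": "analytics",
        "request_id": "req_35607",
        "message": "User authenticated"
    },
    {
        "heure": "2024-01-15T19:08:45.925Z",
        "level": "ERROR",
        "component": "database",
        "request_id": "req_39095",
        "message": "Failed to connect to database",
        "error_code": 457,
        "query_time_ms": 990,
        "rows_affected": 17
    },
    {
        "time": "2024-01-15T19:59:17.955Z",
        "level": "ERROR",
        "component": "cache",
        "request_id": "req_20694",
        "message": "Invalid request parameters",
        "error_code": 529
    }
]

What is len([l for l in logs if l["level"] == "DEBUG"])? 0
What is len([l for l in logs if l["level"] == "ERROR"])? 3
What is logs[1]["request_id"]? "req_19940"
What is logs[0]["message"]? "Deprecated API endpoint called"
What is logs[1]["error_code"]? 547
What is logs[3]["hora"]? "2024-01-15T19:38:08.699Z"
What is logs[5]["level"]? "ERROR"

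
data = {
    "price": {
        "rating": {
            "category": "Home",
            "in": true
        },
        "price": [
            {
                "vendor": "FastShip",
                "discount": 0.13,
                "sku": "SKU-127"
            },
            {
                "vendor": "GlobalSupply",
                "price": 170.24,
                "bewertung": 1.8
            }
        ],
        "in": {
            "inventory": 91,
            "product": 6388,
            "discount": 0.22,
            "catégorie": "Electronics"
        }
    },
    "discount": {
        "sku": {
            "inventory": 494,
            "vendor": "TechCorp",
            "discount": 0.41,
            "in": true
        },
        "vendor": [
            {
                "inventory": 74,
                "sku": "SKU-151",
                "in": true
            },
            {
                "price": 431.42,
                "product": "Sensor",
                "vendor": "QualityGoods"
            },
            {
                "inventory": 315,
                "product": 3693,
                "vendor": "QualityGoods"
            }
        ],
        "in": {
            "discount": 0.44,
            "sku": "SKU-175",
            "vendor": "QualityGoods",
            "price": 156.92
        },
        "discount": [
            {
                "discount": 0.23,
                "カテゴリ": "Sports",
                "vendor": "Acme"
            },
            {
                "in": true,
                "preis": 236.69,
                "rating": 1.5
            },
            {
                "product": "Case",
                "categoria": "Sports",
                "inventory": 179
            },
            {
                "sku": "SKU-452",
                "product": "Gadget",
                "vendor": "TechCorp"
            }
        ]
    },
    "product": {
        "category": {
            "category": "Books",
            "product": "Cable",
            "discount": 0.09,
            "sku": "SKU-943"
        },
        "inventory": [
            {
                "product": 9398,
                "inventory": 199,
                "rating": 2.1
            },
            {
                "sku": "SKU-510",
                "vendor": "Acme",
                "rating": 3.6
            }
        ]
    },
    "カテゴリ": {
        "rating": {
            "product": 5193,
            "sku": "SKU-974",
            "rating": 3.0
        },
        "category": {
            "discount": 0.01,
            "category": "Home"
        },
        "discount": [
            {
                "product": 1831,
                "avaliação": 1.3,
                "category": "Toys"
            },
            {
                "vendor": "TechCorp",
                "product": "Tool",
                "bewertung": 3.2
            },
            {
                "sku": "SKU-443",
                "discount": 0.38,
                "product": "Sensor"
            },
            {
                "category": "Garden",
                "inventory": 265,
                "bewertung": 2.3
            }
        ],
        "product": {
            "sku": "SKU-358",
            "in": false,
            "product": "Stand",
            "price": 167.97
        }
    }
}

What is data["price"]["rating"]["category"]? "Home"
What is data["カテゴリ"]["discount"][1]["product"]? "Tool"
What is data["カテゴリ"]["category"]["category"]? "Home"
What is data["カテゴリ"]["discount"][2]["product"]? "Sensor"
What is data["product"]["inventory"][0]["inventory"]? 199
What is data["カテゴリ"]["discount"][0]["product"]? 1831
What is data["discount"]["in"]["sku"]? "SKU-175"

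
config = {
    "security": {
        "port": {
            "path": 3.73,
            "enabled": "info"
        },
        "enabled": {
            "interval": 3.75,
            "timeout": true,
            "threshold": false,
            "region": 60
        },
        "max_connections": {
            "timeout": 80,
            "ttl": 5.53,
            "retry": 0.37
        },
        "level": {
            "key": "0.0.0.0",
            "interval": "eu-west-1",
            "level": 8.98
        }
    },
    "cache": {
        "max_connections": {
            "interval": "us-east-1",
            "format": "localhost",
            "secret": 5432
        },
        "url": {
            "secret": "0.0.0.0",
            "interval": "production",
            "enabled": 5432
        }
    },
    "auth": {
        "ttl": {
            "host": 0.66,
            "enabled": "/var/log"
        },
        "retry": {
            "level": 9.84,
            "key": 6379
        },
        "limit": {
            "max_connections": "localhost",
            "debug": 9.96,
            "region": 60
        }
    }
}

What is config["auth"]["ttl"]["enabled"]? "/var/log"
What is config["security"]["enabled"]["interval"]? 3.75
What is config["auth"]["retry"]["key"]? 6379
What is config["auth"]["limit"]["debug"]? 9.96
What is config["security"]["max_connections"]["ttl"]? 5.53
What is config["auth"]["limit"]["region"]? 60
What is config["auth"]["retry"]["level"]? 9.84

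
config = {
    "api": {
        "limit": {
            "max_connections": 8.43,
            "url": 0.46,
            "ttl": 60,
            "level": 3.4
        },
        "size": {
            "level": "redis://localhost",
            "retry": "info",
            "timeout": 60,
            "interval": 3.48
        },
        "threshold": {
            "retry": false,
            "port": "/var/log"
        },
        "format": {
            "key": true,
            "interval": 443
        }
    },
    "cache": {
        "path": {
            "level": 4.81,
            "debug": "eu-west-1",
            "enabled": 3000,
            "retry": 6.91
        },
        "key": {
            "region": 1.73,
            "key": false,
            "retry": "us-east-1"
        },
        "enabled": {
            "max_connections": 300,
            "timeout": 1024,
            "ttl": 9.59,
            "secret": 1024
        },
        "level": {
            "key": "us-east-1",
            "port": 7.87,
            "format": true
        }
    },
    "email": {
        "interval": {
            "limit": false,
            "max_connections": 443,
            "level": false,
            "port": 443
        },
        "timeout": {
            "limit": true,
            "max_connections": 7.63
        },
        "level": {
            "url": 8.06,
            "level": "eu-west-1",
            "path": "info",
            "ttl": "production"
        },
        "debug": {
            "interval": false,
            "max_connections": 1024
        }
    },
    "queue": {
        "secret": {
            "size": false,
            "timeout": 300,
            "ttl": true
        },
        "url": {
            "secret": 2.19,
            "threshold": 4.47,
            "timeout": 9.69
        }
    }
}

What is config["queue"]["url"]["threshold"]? 4.47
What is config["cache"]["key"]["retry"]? "us-east-1"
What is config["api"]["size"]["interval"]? 3.48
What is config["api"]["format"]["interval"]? 443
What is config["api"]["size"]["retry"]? "info"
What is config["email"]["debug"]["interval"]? False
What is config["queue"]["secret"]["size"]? False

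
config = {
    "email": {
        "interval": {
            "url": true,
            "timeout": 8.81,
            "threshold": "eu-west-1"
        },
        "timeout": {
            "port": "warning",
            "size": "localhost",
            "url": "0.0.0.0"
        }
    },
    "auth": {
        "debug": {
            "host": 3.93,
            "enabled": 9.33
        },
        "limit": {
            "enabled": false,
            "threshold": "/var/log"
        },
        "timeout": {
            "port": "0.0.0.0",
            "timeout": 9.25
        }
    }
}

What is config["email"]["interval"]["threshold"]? "eu-west-1"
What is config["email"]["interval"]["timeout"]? 8.81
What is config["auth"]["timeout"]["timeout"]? 9.25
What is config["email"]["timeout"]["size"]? "localhost"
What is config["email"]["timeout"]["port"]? "warning"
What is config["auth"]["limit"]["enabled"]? False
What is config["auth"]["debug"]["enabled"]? 9.33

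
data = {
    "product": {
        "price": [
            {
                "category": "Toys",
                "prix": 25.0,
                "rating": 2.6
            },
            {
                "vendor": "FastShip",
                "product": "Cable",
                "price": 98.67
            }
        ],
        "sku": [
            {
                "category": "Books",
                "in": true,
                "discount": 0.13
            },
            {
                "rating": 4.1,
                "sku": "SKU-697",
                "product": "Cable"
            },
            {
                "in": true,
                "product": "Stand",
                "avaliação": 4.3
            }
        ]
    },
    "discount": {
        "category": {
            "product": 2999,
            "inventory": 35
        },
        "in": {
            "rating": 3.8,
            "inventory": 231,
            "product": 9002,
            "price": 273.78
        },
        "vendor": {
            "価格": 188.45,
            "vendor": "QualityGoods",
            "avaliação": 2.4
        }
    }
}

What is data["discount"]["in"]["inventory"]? 231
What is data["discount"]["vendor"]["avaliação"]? 2.4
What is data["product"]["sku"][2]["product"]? "Stand"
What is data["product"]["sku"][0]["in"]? True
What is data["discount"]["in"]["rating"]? 3.8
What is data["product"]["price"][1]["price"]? 98.67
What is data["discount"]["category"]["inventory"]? 35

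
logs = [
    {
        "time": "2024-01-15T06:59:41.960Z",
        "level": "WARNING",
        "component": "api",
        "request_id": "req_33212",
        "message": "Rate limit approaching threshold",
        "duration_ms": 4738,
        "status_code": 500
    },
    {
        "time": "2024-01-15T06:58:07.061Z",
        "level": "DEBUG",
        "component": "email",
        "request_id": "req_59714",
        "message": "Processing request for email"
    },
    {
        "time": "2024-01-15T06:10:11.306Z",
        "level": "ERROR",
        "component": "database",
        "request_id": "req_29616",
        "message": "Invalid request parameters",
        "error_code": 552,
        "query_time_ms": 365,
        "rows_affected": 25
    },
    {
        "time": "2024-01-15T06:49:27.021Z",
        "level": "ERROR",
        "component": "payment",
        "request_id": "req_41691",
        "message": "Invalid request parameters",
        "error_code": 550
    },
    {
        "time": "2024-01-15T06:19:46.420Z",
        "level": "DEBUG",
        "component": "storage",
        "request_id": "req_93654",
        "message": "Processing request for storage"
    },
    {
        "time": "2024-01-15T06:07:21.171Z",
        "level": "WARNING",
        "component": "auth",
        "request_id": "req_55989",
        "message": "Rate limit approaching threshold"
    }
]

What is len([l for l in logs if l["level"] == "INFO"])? 0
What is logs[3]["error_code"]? 550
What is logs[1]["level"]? "DEBUG"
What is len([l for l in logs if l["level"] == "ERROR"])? 2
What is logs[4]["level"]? "DEBUG"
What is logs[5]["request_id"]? "req_55989"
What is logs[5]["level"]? "WARNING"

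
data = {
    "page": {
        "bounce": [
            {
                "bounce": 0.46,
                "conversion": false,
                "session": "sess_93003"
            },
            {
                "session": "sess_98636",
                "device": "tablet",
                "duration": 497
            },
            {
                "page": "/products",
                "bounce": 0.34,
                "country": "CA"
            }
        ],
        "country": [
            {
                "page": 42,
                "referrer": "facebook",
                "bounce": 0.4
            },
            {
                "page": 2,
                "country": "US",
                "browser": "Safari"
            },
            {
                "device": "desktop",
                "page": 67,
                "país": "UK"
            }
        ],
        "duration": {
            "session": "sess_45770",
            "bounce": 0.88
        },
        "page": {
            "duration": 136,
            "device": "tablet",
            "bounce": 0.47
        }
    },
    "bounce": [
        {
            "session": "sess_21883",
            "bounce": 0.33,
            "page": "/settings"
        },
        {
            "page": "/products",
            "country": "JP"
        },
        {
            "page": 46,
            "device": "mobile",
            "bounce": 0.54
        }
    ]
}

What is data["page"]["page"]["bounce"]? 0.47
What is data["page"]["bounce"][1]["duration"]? 497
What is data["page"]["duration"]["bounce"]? 0.88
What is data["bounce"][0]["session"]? "sess_21883"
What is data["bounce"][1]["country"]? "JP"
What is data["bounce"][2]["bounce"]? 0.54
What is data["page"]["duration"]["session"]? "sess_45770"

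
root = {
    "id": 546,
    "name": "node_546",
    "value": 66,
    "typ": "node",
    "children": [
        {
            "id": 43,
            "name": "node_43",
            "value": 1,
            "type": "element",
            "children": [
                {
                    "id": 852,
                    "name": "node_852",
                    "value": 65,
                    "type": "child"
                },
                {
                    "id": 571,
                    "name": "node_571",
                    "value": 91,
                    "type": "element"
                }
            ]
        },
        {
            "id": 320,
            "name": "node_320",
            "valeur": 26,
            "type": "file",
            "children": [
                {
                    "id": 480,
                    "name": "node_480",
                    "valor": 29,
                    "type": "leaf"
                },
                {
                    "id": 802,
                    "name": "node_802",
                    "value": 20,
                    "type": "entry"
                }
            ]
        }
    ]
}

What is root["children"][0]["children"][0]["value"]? 65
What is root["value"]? 66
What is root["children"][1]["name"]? "node_320"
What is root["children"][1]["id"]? 320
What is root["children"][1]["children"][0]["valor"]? 29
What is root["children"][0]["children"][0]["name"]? "node_852"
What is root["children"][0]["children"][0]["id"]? 852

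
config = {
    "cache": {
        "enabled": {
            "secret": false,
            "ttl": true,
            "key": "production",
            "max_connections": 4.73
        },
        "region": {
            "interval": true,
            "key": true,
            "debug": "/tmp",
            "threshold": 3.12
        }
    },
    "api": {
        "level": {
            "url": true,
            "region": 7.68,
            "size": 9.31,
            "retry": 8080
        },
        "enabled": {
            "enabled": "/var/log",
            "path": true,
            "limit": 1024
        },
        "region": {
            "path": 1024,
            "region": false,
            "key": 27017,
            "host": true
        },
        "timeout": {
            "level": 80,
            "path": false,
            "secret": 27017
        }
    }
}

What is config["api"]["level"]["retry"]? 8080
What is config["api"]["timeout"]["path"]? False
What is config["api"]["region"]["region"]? False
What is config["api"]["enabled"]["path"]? True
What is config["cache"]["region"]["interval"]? True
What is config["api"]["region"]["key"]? 27017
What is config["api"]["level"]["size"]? 9.31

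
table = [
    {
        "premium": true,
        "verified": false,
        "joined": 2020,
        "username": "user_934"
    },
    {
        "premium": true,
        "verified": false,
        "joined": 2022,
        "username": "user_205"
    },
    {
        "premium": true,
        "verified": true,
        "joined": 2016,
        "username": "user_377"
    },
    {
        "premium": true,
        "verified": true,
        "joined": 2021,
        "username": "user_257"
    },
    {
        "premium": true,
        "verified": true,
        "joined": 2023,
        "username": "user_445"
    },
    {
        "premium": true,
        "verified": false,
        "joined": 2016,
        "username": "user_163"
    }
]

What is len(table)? 6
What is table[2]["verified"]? True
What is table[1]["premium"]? True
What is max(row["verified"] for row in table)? True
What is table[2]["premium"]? True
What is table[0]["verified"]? False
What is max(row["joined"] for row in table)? 2023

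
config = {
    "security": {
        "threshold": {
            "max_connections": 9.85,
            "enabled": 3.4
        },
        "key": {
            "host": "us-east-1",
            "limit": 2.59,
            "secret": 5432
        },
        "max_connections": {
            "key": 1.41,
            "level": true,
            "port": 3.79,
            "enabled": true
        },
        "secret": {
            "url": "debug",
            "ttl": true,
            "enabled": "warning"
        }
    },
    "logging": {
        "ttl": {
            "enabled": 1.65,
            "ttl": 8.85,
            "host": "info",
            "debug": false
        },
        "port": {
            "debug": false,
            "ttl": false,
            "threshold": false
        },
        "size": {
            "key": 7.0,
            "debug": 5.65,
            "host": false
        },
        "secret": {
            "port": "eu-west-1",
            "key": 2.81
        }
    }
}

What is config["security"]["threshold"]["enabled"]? 3.4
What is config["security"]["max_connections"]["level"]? True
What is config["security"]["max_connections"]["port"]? 3.79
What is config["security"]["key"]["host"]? "us-east-1"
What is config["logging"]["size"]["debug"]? 5.65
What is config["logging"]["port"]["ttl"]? False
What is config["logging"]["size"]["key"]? 7.0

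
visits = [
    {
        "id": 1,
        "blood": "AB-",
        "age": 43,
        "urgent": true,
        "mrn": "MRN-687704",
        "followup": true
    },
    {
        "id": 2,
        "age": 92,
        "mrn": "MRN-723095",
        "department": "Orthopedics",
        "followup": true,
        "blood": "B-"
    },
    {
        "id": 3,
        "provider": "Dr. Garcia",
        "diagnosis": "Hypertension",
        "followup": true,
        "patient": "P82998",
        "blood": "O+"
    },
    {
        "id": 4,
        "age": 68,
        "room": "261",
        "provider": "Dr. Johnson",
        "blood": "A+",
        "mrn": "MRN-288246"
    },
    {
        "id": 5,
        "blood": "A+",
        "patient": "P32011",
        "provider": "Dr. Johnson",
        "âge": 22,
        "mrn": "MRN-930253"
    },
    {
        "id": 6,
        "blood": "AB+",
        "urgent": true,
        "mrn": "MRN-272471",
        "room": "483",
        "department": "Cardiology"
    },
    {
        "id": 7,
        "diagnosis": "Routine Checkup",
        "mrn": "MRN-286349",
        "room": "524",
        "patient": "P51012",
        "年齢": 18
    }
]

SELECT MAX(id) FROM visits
7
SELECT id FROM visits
[1, 2, 3, 4, 5, 6, 7]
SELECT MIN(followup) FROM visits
True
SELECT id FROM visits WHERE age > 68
[2]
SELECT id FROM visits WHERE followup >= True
[1, 2, 3]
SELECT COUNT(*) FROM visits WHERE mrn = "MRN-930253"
1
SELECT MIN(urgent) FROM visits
True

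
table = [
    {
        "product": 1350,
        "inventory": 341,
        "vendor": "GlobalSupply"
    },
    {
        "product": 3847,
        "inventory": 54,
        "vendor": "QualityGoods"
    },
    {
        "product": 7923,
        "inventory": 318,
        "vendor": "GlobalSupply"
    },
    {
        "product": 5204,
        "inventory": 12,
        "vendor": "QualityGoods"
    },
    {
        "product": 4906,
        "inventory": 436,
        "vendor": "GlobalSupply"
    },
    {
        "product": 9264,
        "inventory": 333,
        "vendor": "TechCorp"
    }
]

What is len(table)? 6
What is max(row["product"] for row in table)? 9264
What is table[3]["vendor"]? "QualityGoods"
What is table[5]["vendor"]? "TechCorp"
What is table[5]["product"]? 9264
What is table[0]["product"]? 1350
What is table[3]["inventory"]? 12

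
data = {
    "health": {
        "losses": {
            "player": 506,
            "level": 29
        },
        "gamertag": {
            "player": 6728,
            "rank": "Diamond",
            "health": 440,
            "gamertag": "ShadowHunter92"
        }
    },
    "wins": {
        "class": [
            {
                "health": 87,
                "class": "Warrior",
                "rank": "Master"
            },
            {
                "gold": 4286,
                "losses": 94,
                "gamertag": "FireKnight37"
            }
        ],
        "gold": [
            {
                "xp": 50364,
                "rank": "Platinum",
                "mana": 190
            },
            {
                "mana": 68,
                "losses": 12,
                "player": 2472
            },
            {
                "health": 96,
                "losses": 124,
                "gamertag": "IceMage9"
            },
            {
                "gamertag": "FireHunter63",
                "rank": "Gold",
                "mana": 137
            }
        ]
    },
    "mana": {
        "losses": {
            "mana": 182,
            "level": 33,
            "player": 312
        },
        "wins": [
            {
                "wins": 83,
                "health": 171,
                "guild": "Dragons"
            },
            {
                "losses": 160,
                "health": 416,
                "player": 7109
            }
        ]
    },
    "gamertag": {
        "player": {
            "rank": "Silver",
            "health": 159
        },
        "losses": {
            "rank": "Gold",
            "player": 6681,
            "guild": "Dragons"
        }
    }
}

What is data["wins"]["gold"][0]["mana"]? 190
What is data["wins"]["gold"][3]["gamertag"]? "FireHunter63"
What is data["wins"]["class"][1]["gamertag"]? "FireKnight37"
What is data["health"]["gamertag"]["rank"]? "Diamond"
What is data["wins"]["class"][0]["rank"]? "Master"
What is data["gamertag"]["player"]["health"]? 159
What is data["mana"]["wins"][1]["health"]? 416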